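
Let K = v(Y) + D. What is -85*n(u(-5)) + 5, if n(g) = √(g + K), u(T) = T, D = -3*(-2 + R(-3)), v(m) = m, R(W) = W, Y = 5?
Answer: 5 - 85*√15 ≈ -324.20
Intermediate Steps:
D = 15 (D = -3*(-2 - 3) = -3*(-5) = 15)
K = 20 (K = 5 + 15 = 20)
n(g) = √(20 + g) (n(g) = √(g + 20) = √(20 + g))
-85*n(u(-5)) + 5 = -85*√(20 - 5) + 5 = -85*√15 + 5 = 5 - 85*√15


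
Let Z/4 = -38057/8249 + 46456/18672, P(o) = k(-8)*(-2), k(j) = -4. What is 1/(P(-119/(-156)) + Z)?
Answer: -9626583/4833526 ≈ -1.9916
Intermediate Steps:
P(o) = 8 (P(o) = -4*(-2) = 8)
Z = -81846190/9626583 (Z = 4*(-38057/8249 + 46456/18672) = 4*(-38057*1/8249 + 46456*(1/18672)) = 4*(-38057/8249 + 5807/2334) = 4*(-40923095/19253166) = -81846190/9626583 ≈ -8.5021)
1/(P(-119/(-156)) + Z) = 1/(8 - 81846190/9626583) = 1/(-4833526/9626583) = -9626583/4833526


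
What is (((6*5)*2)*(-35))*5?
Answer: -10500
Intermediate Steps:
(((6*5)*2)*(-35))*5 = ((30*2)*(-35))*5 = (60*(-35))*5 = -2100*5 = -10500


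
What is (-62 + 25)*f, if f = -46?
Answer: 1702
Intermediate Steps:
(-62 + 25)*f = (-62 + 25)*(-46) = -37*(-46) = 1702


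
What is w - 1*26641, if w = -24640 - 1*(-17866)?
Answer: -33415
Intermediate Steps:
w = -6774 (w = -24640 + 17866 = -6774)
w - 1*26641 = -6774 - 1*26641 = -6774 - 26641 = -33415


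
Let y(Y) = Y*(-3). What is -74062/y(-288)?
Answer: -37031/432 ≈ -85.720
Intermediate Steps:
y(Y) = -3*Y
-74062/y(-288) = -74062/((-3*(-288))) = -74062/864 = -74062*1/864 = -37031/432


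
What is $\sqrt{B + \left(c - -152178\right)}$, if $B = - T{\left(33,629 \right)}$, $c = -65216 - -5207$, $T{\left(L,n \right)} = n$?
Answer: $2 \sqrt{22885} \approx 302.56$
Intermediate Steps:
$c = -60009$ ($c = -65216 + 5207 = -60009$)
$B = -629$ ($B = \left(-1\right) 629 = -629$)
$\sqrt{B + \left(c - -152178\right)} = \sqrt{-629 - -92169} = \sqrt{-629 + \left(-60009 + 152178\right)} = \sqrt{-629 + 92169} = \sqrt{91540} = 2 \sqrt{22885}$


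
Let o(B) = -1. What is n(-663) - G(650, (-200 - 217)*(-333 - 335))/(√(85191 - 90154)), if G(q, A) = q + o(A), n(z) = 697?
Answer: 697 + 649*I*√4963/4963 ≈ 697.0 + 9.2124*I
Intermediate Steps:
G(q, A) = -1 + q (G(q, A) = q - 1 = -1 + q)
n(-663) - G(650, (-200 - 217)*(-333 - 335))/(√(85191 - 90154)) = 697 - (-1 + 650)/(√(85191 - 90154)) = 697 - 649/(√(-4963)) = 697 - 649/(I*√4963) = 697 - 649*(-I*√4963/4963) = 697 - (-649)*I*√4963/4963 = 697 + 649*I*√4963/4963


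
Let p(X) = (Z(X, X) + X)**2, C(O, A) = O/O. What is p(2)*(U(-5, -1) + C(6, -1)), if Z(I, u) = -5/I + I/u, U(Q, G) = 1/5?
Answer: 3/10 ≈ 0.30000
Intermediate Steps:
U(Q, G) = 1/5
C(O, A) = 1
p(X) = (1 + X - 5/X)**2 (p(X) = ((-5/X + X/X) + X)**2 = ((-5/X + 1) + X)**2 = ((1 - 5/X) + X)**2 = (1 + X - 5/X)**2)
p(2)*(U(-5, -1) + C(6, -1)) = ((-5 + 2*(1 + 2))**2/2**2)*(1/5 + 1) = ((-5 + 2*3)**2/4)*(6/5) = ((-5 + 6)**2/4)*(6/5) = ((1/4)*1**2)*(6/5) = ((1/4)*1)*(6/5) = (1/4)*(6/5) = 3/10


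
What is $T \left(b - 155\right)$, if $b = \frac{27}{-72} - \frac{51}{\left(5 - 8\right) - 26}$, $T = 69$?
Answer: $- \frac{2459091}{232} \approx -10600.0$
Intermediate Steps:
$b = \frac{321}{232}$ ($b = 27 \left(- \frac{1}{72}\right) - \frac{51}{-3 - 26} = - \frac{3}{8} - \frac{51}{-29} = - \frac{3}{8} - - \frac{51}{29} = - \frac{3}{8} + \frac{51}{29} = \frac{321}{232} \approx 1.3836$)
$T \left(b - 155\right) = 69 \left(\frac{321}{232} - 155\right) = 69 \left(- \frac{35639}{232}\right) = - \frac{2459091}{232}$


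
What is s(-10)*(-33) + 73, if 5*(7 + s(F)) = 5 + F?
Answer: 337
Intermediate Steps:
s(F) = -6 + F/5 (s(F) = -7 + (5 + F)/5 = -7 + (1 + F/5) = -6 + F/5)
s(-10)*(-33) + 73 = (-6 + (⅕)*(-10))*(-33) + 73 = (-6 - 2)*(-33) + 73 = -8*(-33) + 73 = 264 + 73 = 337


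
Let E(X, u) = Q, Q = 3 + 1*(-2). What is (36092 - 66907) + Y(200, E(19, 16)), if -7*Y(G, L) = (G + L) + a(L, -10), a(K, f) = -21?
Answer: -215885/7 ≈ -30841.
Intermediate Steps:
Q = 1 (Q = 3 - 2 = 1)
E(X, u) = 1
Y(G, L) = 3 - G/7 - L/7 (Y(G, L) = -((G + L) - 21)/7 = -(-21 + G + L)/7 = 3 - G/7 - L/7)
(36092 - 66907) + Y(200, E(19, 16)) = (36092 - 66907) + (3 - ⅐*200 - ⅐*1) = -30815 + (3 - 200/7 - ⅐) = -30815 - 180/7 = -215885/7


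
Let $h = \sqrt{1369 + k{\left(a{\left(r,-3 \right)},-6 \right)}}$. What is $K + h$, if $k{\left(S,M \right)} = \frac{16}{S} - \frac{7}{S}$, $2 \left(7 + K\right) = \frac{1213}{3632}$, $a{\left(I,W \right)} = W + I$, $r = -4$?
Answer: $- \frac{49635}{7264} + \frac{\sqrt{67018}}{7} \approx 30.15$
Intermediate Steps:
$a{\left(I,W \right)} = I + W$
$K = - \frac{49635}{7264}$ ($K = -7 + \frac{1213 \cdot \frac{1}{3632}}{2} = -7 + \frac{1}{2} \cdot \frac{1213}{3632} = -7 + \frac{1213}{7264} = - \frac{49635}{7264} \approx -6.833$)
$k{\left(S,M \right)} = \frac{9}{S}$
$h = \frac{\sqrt{67018}}{7}$ ($h = \sqrt{1369 + \frac{9}{-4 - 3}} = \sqrt{1369 + \frac{9}{-7}} = \sqrt{1369 + 9 \left(- \frac{1}{7}\right)} = \sqrt{1369 - \frac{9}{7}} = \sqrt{\frac{9574}{7}} = \frac{\sqrt{67018}}{7} \approx 36.983$)
$K + h = - \frac{49635}{7264} + \frac{\sqrt{67018}}{7}$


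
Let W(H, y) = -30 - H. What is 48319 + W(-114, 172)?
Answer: 48403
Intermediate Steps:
48319 + W(-114, 172) = 48319 + (-30 - 1*(-114)) = 48319 + (-30 + 114) = 48319 + 84 = 48403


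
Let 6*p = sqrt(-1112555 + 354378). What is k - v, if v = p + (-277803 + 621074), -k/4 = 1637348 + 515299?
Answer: -8953859 - 7*I*sqrt(15473)/6 ≈ -8.9539e+6 - 145.12*I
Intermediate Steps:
p = 7*I*sqrt(15473)/6 (p = sqrt(-1112555 + 354378)/6 = sqrt(-758177)/6 = (7*I*sqrt(15473))/6 = 7*I*sqrt(15473)/6 ≈ 145.12*I)
k = -8610588 (k = -4*(1637348 + 515299) = -4*2152647 = -8610588)
v = 343271 + 7*I*sqrt(15473)/6 (v = 7*I*sqrt(15473)/6 + (-277803 + 621074) = 7*I*sqrt(15473)/6 + 343271 = 343271 + 7*I*sqrt(15473)/6 ≈ 3.4327e+5 + 145.12*I)
k - v = -8610588 - (343271 + 7*I*sqrt(15473)/6) = -8610588 + (-343271 - 7*I*sqrt(15473)/6) = -8953859 - 7*I*sqrt(15473)/6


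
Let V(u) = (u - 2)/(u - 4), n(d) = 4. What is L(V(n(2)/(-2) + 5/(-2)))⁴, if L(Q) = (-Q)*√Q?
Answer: 4826809/24137569 ≈ 0.19997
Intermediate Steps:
V(u) = (-2 + u)/(-4 + u)
L(Q) = -Q^(3/2)
L(V(n(2)/(-2) + 5/(-2)))⁴ = (-((-2 + (4/(-2) + 5/(-2)))/(-4 + (4/(-2) + 5/(-2))))^(3/2))⁴ = (-((-2 + (4*(-½) + 5*(-½)))/(-4 + (4*(-½) + 5*(-½))))^(3/2))⁴ = (-((-2 + (-2 - 5/2))/(-4 + (-2 - 5/2)))^(3/2))⁴ = (-((-2 - 9/2)/(-4 - 9/2))^(3/2))⁴ = (-(-13/2/(-17/2))^(3/2))⁴ = (-(-2/17*(-13/2))^(3/2))⁴ = (-(13/17)^(3/2))⁴ = (-13*√221/289)⁴ = 4826809/24137569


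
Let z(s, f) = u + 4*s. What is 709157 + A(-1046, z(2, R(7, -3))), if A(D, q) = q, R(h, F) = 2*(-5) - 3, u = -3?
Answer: 709162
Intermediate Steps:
R(h, F) = -13 (R(h, F) = -10 - 3 = -13)
z(s, f) = -3 + 4*s
709157 + A(-1046, z(2, R(7, -3))) = 709157 + (-3 + 4*2) = 709157 + (-3 + 8) = 709157 + 5 = 709162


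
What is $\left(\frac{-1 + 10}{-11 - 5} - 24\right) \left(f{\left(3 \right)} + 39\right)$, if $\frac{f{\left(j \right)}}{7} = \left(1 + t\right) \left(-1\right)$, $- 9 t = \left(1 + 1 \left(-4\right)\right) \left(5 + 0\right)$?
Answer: $- \frac{7991}{16} \approx -499.44$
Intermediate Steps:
$t = \frac{5}{3}$ ($t = - \frac{\left(1 + 1 \left(-4\right)\right) \left(5 + 0\right)}{9} = - \frac{\left(1 - 4\right) 5}{9} = - \frac{\left(-3\right) 5}{9} = \left(- \frac{1}{9}\right) \left(-15\right) = \frac{5}{3} \approx 1.6667$)
$f{\left(j \right)} = - \frac{56}{3}$ ($f{\left(j \right)} = 7 \left(1 + \frac{5}{3}\right) \left(-1\right) = 7 \cdot \frac{8}{3} \left(-1\right) = 7 \left(- \frac{8}{3}\right) = - \frac{56}{3}$)
$\left(\frac{-1 + 10}{-11 - 5} - 24\right) \left(f{\left(3 \right)} + 39\right) = \left(\frac{-1 + 10}{-11 - 5} - 24\right) \left(- \frac{56}{3} + 39\right) = \left(\frac{9}{-16} - 24\right) \frac{61}{3} = \left(9 \left(- \frac{1}{16}\right) - 24\right) \frac{61}{3} = \left(- \frac{9}{16} - 24\right) \frac{61}{3} = \left(- \frac{393}{16}\right) \frac{61}{3} = - \frac{7991}{16}$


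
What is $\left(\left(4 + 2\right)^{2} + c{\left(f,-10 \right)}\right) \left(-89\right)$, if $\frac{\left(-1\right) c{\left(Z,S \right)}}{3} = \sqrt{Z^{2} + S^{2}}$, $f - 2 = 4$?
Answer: $-3204 + 534 \sqrt{34} \approx -90.272$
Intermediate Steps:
$f = 6$ ($f = 2 + 4 = 6$)
$c{\left(Z,S \right)} = - 3 \sqrt{S^{2} + Z^{2}}$ ($c{\left(Z,S \right)} = - 3 \sqrt{Z^{2} + S^{2}} = - 3 \sqrt{S^{2} + Z^{2}}$)
$\left(\left(4 + 2\right)^{2} + c{\left(f,-10 \right)}\right) \left(-89\right) = \left(\left(4 + 2\right)^{2} - 3 \sqrt{\left(-10\right)^{2} + 6^{2}}\right) \left(-89\right) = \left(6^{2} - 3 \sqrt{100 + 36}\right) \left(-89\right) = \left(36 - 3 \sqrt{136}\right) \left(-89\right) = \left(36 - 3 \cdot 2 \sqrt{34}\right) \left(-89\right) = \left(36 - 6 \sqrt{34}\right) \left(-89\right) = -3204 + 534 \sqrt{34}$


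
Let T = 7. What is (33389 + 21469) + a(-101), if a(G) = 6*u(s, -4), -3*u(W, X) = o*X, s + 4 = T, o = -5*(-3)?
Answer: 54978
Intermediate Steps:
o = 15
s = 3 (s = -4 + 7 = 3)
u(W, X) = -5*X
a(G) = 120 (a(G) = 6*(-5*(-4)) = 6*20 = 120)
(33389 + 21469) + a(-101) = (33389 + 21469) + 120 = 54858 + 120 = 54978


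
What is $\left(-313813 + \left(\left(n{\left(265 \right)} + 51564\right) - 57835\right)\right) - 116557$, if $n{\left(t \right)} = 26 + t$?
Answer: $-436350$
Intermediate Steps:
$\left(-313813 + \left(\left(n{\left(265 \right)} + 51564\right) - 57835\right)\right) - 116557 = \left(-313813 + \left(\left(\left(26 + 265\right) + 51564\right) - 57835\right)\right) - 116557 = \left(-313813 + \left(\left(291 + 51564\right) - 57835\right)\right) - 116557 = \left(-313813 + \left(51855 - 57835\right)\right) - 116557 = \left(-313813 - 5980\right) - 116557 = -319793 - 116557 = -436350$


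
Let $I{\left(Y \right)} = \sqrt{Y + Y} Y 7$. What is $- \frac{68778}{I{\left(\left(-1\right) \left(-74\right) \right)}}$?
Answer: $- \frac{34389 \sqrt{37}}{19166} \approx -10.914$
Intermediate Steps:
$I{\left(Y \right)} = 7 \sqrt{2} Y^{\frac{3}{2}}$ ($I{\left(Y \right)} = \sqrt{2 Y} Y 7 = \sqrt{2} \sqrt{Y} Y 7 = \sqrt{2} Y^{\frac{3}{2}} \cdot 7 = 7 \sqrt{2} Y^{\frac{3}{2}}$)
$- \frac{68778}{I{\left(\left(-1\right) \left(-74\right) \right)}} = - \frac{68778}{7 \sqrt{2} \left(\left(-1\right) \left(-74\right)\right)^{\frac{3}{2}}} = - \frac{68778}{7 \sqrt{2} \cdot 74^{\frac{3}{2}}} = - \frac{68778}{7 \sqrt{2} \cdot 74 \sqrt{74}} = - \frac{68778}{1036 \sqrt{37}} = - 68778 \frac{\sqrt{37}}{38332} = - \frac{34389 \sqrt{37}}{19166}$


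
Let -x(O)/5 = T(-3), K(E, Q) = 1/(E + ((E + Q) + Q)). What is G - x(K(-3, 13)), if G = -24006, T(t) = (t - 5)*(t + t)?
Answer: -23766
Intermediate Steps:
K(E, Q) = 1/(2*E + 2*Q) (K(E, Q) = 1/(E + (E + 2*Q)) = 1/(2*E + 2*Q))
T(t) = 2*t*(-5 + t) (T(t) = (-5 + t)*(2*t) = 2*t*(-5 + t))
x(O) = -240 (x(O) = -10*(-3)*(-5 - 3) = -10*(-3)*(-8) = -5*48 = -240)
G - x(K(-3, 13)) = -24006 - 1*(-240) = -24006 + 240 = -23766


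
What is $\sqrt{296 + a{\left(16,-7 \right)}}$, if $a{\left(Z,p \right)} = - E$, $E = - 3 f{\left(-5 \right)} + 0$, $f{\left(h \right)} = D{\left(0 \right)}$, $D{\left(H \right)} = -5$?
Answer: $\sqrt{281} \approx 16.763$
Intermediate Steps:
$f{\left(h \right)} = -5$
$E = 15$ ($E = \left(-3\right) \left(-5\right) + 0 = 15 + 0 = 15$)
$a{\left(Z,p \right)} = -15$ ($a{\left(Z,p \right)} = \left(-1\right) 15 = -15$)
$\sqrt{296 + a{\left(16,-7 \right)}} = \sqrt{296 - 15} = \sqrt{281}$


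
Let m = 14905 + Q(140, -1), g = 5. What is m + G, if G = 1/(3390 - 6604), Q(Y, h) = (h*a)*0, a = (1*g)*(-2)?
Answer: 47904669/3214 ≈ 14905.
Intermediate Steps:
a = -10 (a = (1*5)*(-2) = 5*(-2) = -10)
Q(Y, h) = 0 (Q(Y, h) = (h*(-10))*0 = -10*h*0 = 0)
G = -1/3214 (G = 1/(-3214) = -1/3214 ≈ -0.00031114)
m = 14905 (m = 14905 + 0 = 14905)
m + G = 14905 - 1/3214 = 47904669/3214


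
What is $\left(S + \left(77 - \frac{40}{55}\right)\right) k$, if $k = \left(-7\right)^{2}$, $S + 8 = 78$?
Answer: $\frac{78841}{11} \approx 7167.4$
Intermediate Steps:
$S = 70$ ($S = -8 + 78 = 70$)
$k = 49$
$\left(S + \left(77 - \frac{40}{55}\right)\right) k = \left(70 + \left(77 - \frac{40}{55}\right)\right) 49 = \left(70 + \left(77 - 40 \cdot \frac{1}{55}\right)\right) 49 = \left(70 + \left(77 - \frac{8}{11}\right)\right) 49 = \left(70 + \frac{839}{11}\right) 49 = \frac{1609}{11} \cdot 49 = \frac{78841}{11}$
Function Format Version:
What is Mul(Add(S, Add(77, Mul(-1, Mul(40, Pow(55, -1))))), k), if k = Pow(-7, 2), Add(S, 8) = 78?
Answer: Rational(78841, 11) ≈ 7167.4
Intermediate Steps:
S = 70 (S = Add(-8, 78) = 70)
k = 49
Mul(Add(S, Add(77, Mul(-1, Mul(40, Pow(55, -1))))), k) = Mul(Add(70, Add(77, Mul(-1, Mul(40, Pow(55, -1))))), 49) = Mul(Add(70, Add(77, Mul(-1, Mul(40, Rational(1, 55))))), 49) = Mul(Add(70, Add(77, Mul(-1, Rational(8, 11)))), 49) = Mul(Add(70, Add(77, Rational(-8, 11))), 49) = Mul(Add(70, Rational(839, 11)), 49) = Mul(Rational(1609, 11), 49) = Rational(78841, 11)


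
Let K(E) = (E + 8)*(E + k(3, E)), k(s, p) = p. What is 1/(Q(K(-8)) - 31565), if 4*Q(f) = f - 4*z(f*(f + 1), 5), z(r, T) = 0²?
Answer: -1/31565 ≈ -3.1681e-5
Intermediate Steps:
z(r, T) = 0
K(E) = 2*E*(8 + E) (K(E) = (E + 8)*(E + E) = (8 + E)*(2*E) = 2*E*(8 + E))
Q(f) = f/4 (Q(f) = (f - 4*0)/4 = (f + 0)/4 = f/4)
1/(Q(K(-8)) - 31565) = 1/((2*(-8)*(8 - 8))/4 - 31565) = 1/((2*(-8)*0)/4 - 31565) = 1/((¼)*0 - 31565) = 1/(0 - 31565) = 1/(-31565) = -1/31565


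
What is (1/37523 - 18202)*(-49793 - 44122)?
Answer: 64143348170175/37523 ≈ 1.7094e+9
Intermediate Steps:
(1/37523 - 18202)*(-49793 - 44122) = (1/37523 - 18202)*(-93915) = -682993645/37523*(-93915) = 64143348170175/37523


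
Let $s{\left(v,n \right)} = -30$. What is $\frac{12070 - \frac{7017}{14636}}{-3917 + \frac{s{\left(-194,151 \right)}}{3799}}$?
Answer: $- \frac{671091461897}{217794115468} \approx -3.0813$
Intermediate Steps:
$\frac{12070 - \frac{7017}{14636}}{-3917 + \frac{s{\left(-194,151 \right)}}{3799}} = \frac{12070 - \frac{7017}{14636}}{-3917 - \frac{30}{3799}} = \frac{176649503}{14636 \left(- \frac{14880713}{3799}\right)} = \frac{176649503}{14636} \left(- \frac{3799}{14880713}\right) = - \frac{671091461897}{217794115468}$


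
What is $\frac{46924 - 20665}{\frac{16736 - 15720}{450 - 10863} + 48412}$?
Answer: $\frac{273434967}{504113140} \approx 0.54241$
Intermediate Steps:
$\frac{46924 - 20665}{\frac{16736 - 15720}{450 - 10863} + 48412} = \frac{46924 - 20665}{\frac{1016}{-10413} + 48412} = \frac{26259}{1016 \left(- \frac{1}{10413}\right) + 48412} = \frac{26259}{- \frac{1016}{10413} + 48412} = \frac{26259}{\frac{504113140}{10413}} = 26259 \cdot \frac{10413}{504113140} = \frac{273434967}{504113140}$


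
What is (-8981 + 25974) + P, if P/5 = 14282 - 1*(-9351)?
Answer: 135158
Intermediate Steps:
P = 118165 (P = 5*(14282 - 1*(-9351)) = 5*(14282 + 9351) = 5*23633 = 118165)
(-8981 + 25974) + P = (-8981 + 25974) + 118165 = 16993 + 118165 = 135158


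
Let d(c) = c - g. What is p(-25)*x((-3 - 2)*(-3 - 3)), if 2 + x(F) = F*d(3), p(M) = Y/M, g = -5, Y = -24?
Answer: 5712/25 ≈ 228.48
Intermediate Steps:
d(c) = 5 + c (d(c) = c - 1*(-5) = c + 5 = 5 + c)
p(M) = -24/M
x(F) = -2 + 8*F (x(F) = -2 + F*(5 + 3) = -2 + F*8 = -2 + 8*F)
p(-25)*x((-3 - 2)*(-3 - 3)) = (-24/(-25))*(-2 + 8*((-3 - 2)*(-3 - 3))) = (-24*(-1/25))*(-2 + 8*(-5*(-6))) = 24*(-2 + 8*30)/25 = 24*(-2 + 240)/25 = (24/25)*238 = 5712/25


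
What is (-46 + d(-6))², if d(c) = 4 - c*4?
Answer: 324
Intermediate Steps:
d(c) = 4 - 4*c
(-46 + d(-6))² = (-46 + (4 - 4*(-6)))² = (-46 + (4 + 24))² = (-46 + 28)² = (-18)² = 324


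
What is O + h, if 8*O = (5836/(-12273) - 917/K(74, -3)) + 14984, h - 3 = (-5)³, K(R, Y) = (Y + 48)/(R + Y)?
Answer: 2312362483/1472760 ≈ 1570.1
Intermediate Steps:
K(R, Y) = (48 + Y)/(R + Y)
h = -122 (h = 3 + (-5)³ = 3 - 125 = -122)
O = 2492039203/1472760 (O = ((5836/(-12273) - 917*(74 - 3)/(48 - 3)) + 14984)/8 = ((5836*(-1/12273) - 917/(45/71)) + 14984)/8 = ((-5836/12273 - 917/((1/71)*45)) + 14984)/8 = ((-5836/12273 - 917/45/71) + 14984)/8 = ((-5836/12273 - 917*71/45) + 14984)/8 = ((-5836/12273 - 65107/45) + 14984)/8 = (-266440277/184095 + 14984)/8 = (⅛)*(2492039203/184095) = 2492039203/1472760 ≈ 1692.1)
O + h = 2492039203/1472760 - 122 = 2312362483/1472760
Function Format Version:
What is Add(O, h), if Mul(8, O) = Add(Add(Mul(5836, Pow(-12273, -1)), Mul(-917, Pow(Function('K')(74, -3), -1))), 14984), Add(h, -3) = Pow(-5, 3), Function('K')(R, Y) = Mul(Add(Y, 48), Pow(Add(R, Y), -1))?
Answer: Rational(2312362483, 1472760) ≈ 1570.1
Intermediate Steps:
Function('K')(R, Y) = Mul(Pow(Add(R, Y), -1), Add(48, Y)) (Function('K')(R, Y) = Mul(Add(48, Y), Pow(Add(R, Y), -1)) = Mul(Pow(Add(R, Y), -1), Add(48, Y)))
h = -122 (h = Add(3, Pow(-5, 3)) = Add(3, -125) = -122)
O = Rational(2492039203, 1472760) (O = Mul(Rational(1, 8), Add(Add(Mul(5836, Pow(-12273, -1)), Mul(-917, Pow(Mul(Pow(Add(74, -3), -1), Add(48, -3)), -1))), 14984)) = Mul(Rational(1, 8), Add(Add(Mul(5836, Rational(-1, 12273)), Mul(-917, Pow(Mul(Pow(71, -1), 45), -1))), 14984)) = Mul(Rational(1, 8), Add(Add(Rational(-5836, 12273), Mul(-917, Pow(Mul(Rational(1, 71), 45), -1))), 14984)) = Mul(Rational(1, 8), Add(Add(Rational(-5836, 12273), Mul(-917, Pow(Rational(45, 71), -1))), 14984)) = Mul(Rational(1, 8), Add(Add(Rational(-5836, 12273), Mul(-917, Rational(71, 45))), 14984)) = Mul(Rational(1, 8), Add(Add(Rational(-5836, 12273), Rational(-65107, 45)), 14984)) = Mul(Rational(1, 8), Add(Rational(-266440277, 184095), 14984)) = Mul(Rational(1, 8), Rational(2492039203, 184095)) = Rational(2492039203, 1472760) ≈ 1692.1)
Add(O, h) = Add(Rational(2492039203, 1472760), -122) = Rational(2312362483, 1472760)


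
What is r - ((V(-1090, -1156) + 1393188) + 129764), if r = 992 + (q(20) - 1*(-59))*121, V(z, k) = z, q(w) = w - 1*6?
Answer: -1512037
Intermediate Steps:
q(w) = -6 + w (q(w) = w - 6 = -6 + w)
r = 9825 (r = 992 + ((-6 + 20) - 1*(-59))*121 = 992 + (14 + 59)*121 = 992 + 73*121 = 992 + 8833 = 9825)
r - ((V(-1090, -1156) + 1393188) + 129764) = 9825 - ((-1090 + 1393188) + 129764) = 9825 - (1392098 + 129764) = 9825 - 1*1521862 = 9825 - 1521862 = -1512037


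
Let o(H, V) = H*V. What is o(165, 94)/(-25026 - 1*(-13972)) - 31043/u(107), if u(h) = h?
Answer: -172404446/591389 ≈ -291.52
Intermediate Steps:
o(165, 94)/(-25026 - 1*(-13972)) - 31043/u(107) = (165*94)/(-25026 - 1*(-13972)) - 31043/107 = 15510/(-25026 + 13972) - 31043*1/107 = 15510/(-11054) - 31043/107 = 15510*(-1/11054) - 31043/107 = -7755/5527 - 31043/107 = -172404446/591389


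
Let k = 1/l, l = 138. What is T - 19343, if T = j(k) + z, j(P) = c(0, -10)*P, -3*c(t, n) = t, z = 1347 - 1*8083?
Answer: -26079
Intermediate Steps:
z = -6736 (z = 1347 - 8083 = -6736)
c(t, n) = -t/3
k = 1/138 ≈ 0.0072464
j(P) = 0 (j(P) = (-1/3*0)*P = 0*P = 0)
T = -6736 (T = 0 - 6736 = -6736)
T - 19343 = -6736 - 19343 = -26079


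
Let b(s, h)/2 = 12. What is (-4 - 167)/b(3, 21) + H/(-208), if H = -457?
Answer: -1025/208 ≈ -4.9279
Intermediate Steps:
b(s, h) = 24 (b(s, h) = 2*12 = 24)
(-4 - 167)/b(3, 21) + H/(-208) = (-4 - 167)/24 - 457/(-208) = -171*1/24 - 457*(-1/208) = -57/8 + 457/208 = -1025/208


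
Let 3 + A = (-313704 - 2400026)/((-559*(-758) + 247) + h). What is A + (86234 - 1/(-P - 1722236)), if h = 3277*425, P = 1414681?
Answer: 245703143713909111/2849409146199 ≈ 86230.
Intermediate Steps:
h = 1392725
A = -4081906/908347 (A = -3 + (-313704 - 2400026)/((-559*(-758) + 247) + 1392725) = -3 - 2713730/((423722 + 247) + 1392725) = -3 - 2713730/(423969 + 1392725) = -3 - 2713730/1816694 = -3 - 2713730*1/1816694 = -3 - 1356865/908347 = -4081906/908347 ≈ -4.4938)
A + (86234 - 1/(-P - 1722236)) = -4081906/908347 + (86234 - 1/(-1*1414681 - 1722236)) = -4081906/908347 + (86234 - 1/(-1414681 - 1722236)) = -4081906/908347 + (86234 - 1/(-3136917)) = -4081906/908347 + (86234 - 1*(-1/3136917)) = -4081906/908347 + (86234 + 1/3136917) = -4081906/908347 + 270508900579/3136917 = 245703143713909111/2849409146199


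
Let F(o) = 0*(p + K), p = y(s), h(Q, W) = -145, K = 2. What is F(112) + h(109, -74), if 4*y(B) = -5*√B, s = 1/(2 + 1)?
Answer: -145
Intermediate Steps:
s = ⅓ (s = 1/3 = ⅓ ≈ 0.33333)
y(B) = -5*√B/4 (y(B) = (-5*√B)/4 = -5*√B/4)
p = -5*√3/12 ≈ -0.72169
F(o) = 0 (F(o) = 0*(-5*√3/12 + 2) = 0*(2 - 5*√3/12) = 0)
F(112) + h(109, -74) = 0 - 145 = -145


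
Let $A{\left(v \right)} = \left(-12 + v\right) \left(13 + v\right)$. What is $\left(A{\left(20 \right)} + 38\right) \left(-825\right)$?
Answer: $-249150$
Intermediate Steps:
$\left(A{\left(20 \right)} + 38\right) \left(-825\right) = \left(\left(-156 + 20 + 20^{2}\right) + 38\right) \left(-825\right) = \left(\left(-156 + 20 + 400\right) + 38\right) \left(-825\right) = \left(264 + 38\right) \left(-825\right) = 302 \left(-825\right) = -249150$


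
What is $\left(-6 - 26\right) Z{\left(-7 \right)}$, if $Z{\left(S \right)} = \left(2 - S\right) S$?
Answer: $2016$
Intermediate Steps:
$Z{\left(S \right)} = S \left(2 - S\right)$
$\left(-6 - 26\right) Z{\left(-7 \right)} = \left(-6 - 26\right) \left(- 7 \left(2 - -7\right)\right) = - 32 \left(- 7 \left(2 + 7\right)\right) = - 32 \left(\left(-7\right) 9\right) = \left(-32\right) \left(-63\right) = 2016$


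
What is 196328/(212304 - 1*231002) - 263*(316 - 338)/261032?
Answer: -12784925967/1220194084 ≈ -10.478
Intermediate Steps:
196328/(212304 - 1*231002) - 263*(316 - 338)/261032 = 196328/(212304 - 231002) - 263*(-22)*(1/261032) = 196328/(-18698) + 5786*(1/261032) = 196328*(-1/18698) + 2893/130516 = -98164/9349 + 2893/130516 = -12784925967/1220194084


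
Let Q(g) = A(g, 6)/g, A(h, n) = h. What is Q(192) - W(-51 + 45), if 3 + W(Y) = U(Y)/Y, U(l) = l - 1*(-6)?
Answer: 4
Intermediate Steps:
U(l) = 6 + l (U(l) = l + 6 = 6 + l)
Q(g) = 1 (Q(g) = g/g = 1)
W(Y) = -3 + (6 + Y)/Y
Q(192) - W(-51 + 45) = 1 - (-2 + 6/(-51 + 45)) = 1 - (-2 + 6/(-6)) = 1 - (-2 + 6*(-⅙)) = 1 - (-2 - 1) = 1 - 1*(-3) = 1 + 3 = 4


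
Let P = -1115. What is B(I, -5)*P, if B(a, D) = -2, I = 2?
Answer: 2230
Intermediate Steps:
B(I, -5)*P = -2*(-1115) = 2230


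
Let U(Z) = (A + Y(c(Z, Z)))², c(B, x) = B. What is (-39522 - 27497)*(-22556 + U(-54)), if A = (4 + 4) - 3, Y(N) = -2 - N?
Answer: 1293935833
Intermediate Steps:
A = 5 (A = 8 - 3 = 5)
U(Z) = (3 - Z)² (U(Z) = (5 + (-2 - Z))² = (3 - Z)²)
(-39522 - 27497)*(-22556 + U(-54)) = (-39522 - 27497)*(-22556 + (-3 - 54)²) = -67019*(-22556 + (-57)²) = -67019*(-22556 + 3249) = -67019*(-19307) = 1293935833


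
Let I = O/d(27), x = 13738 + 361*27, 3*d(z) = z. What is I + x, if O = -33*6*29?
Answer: 22847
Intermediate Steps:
d(z) = z/3
O = -5742 (O = -198*29 = -5742)
x = 23485 (x = 13738 + 9747 = 23485)
I = -638 (I = -5742/((1/3)*27) = -5742/9 = -5742*1/9 = -638)
I + x = -638 + 23485 = 22847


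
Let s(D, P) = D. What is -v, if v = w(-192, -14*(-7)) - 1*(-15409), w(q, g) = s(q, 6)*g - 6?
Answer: 3413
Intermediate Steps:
w(q, g) = -6 + g*q (w(q, g) = q*g - 6 = g*q - 6 = -6 + g*q)
v = -3413 (v = (-6 - 14*(-7)*(-192)) - 1*(-15409) = (-6 + 98*(-192)) + 15409 = (-6 - 18816) + 15409 = -18822 + 15409 = -3413)
-v = -1*(-3413) = 3413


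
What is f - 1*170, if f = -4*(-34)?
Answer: -34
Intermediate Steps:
f = 136
f - 1*170 = 136 - 1*170 = 136 - 170 = -34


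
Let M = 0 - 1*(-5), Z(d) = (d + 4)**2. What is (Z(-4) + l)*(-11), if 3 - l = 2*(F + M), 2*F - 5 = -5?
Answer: 77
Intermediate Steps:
F = 0 (F = 5/2 + (1/2)*(-5) = 5/2 - 5/2 = 0)
Z(d) = (4 + d)**2
M = 5 (M = 0 + 5 = 5)
l = -7 (l = 3 - 2*(0 + 5) = 3 - 2*5 = 3 - 1*10 = 3 - 10 = -7)
(Z(-4) + l)*(-11) = ((4 - 4)**2 - 7)*(-11) = (0**2 - 7)*(-11) = (0 - 7)*(-11) = -7*(-11) = 77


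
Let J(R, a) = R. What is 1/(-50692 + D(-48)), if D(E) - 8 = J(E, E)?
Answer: -1/50732 ≈ -1.9711e-5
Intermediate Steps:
D(E) = 8 + E
1/(-50692 + D(-48)) = 1/(-50692 + (8 - 48)) = 1/(-50692 - 40) = 1/(-50732) = -1/50732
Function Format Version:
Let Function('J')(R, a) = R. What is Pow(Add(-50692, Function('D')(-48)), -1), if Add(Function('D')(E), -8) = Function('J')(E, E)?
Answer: Rational(-1, 50732) ≈ -1.9711e-5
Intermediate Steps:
Function('D')(E) = Add(8, E)
Pow(Add(-50692, Function('D')(-48)), -1) = Pow(Add(-50692, Add(8, -48)), -1) = Pow(Add(-50692, -40), -1) = Pow(-50732, -1) = Rational(-1, 50732)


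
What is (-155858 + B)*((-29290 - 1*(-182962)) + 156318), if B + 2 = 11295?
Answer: -44813704350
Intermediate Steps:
B = 11293 (B = -2 + 11295 = 11293)
(-155858 + B)*((-29290 - 1*(-182962)) + 156318) = (-155858 + 11293)*((-29290 - 1*(-182962)) + 156318) = -144565*((-29290 + 182962) + 156318) = -144565*(153672 + 156318) = -144565*309990 = -44813704350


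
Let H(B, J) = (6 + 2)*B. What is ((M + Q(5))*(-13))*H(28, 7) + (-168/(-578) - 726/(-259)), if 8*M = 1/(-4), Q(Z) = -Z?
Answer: 1096873571/74851 ≈ 14654.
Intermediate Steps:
H(B, J) = 8*B
M = -1/32 (M = (⅛)/(-4) = (⅛)*(-¼) = -1/32 ≈ -0.031250)
((M + Q(5))*(-13))*H(28, 7) + (-168/(-578) - 726/(-259)) = ((-1/32 - 1*5)*(-13))*(8*28) + (-168/(-578) - 726/(-259)) = ((-1/32 - 5)*(-13))*224 + (-168*(-1/578) - 726*(-1/259)) = -161/32*(-13)*224 + (84/289 + 726/259) = (2093/32)*224 + 231570/74851 = 14651 + 231570/74851 = 1096873571/74851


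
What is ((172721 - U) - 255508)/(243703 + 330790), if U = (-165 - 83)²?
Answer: -144291/574493 ≈ -0.25116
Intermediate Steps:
U = 61504 (U = (-248)² = 61504)
((172721 - U) - 255508)/(243703 + 330790) = ((172721 - 1*61504) - 255508)/(243703 + 330790) = ((172721 - 61504) - 255508)/574493 = (111217 - 255508)*(1/574493) = -144291*1/574493 = -144291/574493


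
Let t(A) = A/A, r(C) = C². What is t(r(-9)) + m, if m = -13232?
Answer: -13231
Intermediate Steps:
t(A) = 1
t(r(-9)) + m = 1 - 13232 = -13231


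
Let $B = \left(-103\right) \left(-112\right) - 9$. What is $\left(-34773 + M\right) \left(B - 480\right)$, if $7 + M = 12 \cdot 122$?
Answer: $-368041852$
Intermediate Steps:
$B = 11527$ ($B = 11536 - 9 = 11527$)
$M = 1457$ ($M = -7 + 12 \cdot 122 = -7 + 1464 = 1457$)
$\left(-34773 + M\right) \left(B - 480\right) = \left(-34773 + 1457\right) \left(11527 - 480\right) = \left(-33316\right) 11047 = -368041852$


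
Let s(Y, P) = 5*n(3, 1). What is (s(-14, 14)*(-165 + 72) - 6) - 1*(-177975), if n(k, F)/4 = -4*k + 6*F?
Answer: 189129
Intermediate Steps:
n(k, F) = -16*k + 24*F (n(k, F) = 4*(-4*k + 6*F) = -16*k + 24*F)
s(Y, P) = -120 (s(Y, P) = 5*(-16*3 + 24*1) = 5*(-48 + 24) = 5*(-24) = -120)
(s(-14, 14)*(-165 + 72) - 6) - 1*(-177975) = (-120*(-165 + 72) - 6) - 1*(-177975) = (-120*(-93) - 6) + 177975 = (11160 - 6) + 177975 = 11154 + 177975 = 189129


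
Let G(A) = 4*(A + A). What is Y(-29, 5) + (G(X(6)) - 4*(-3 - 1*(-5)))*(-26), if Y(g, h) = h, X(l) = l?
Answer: -1035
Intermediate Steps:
G(A) = 8*A (G(A) = 4*(2*A) = 8*A)
Y(-29, 5) + (G(X(6)) - 4*(-3 - 1*(-5)))*(-26) = 5 + (8*6 - 4*(-3 - 1*(-5)))*(-26) = 5 + (48 - 4*(-3 + 5))*(-26) = 5 + (48 - 4*2)*(-26) = 5 + (48 - 8)*(-26) = 5 + 40*(-26) = 5 - 1040 = -1035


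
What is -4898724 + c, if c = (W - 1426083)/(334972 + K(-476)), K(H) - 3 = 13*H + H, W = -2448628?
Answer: -1608308849875/328311 ≈ -4.8987e+6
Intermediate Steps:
K(H) = 3 + 14*H (K(H) = 3 + (13*H + H) = 3 + 14*H)
c = -3874711/328311 (c = (-2448628 - 1426083)/(334972 + (3 + 14*(-476))) = -3874711/(334972 + (3 - 6664)) = -3874711/(334972 - 6661) = -3874711/328311 ≈ -11.802)
-4898724 + c = -4898724 - 3874711/328311 = -1608308849875/328311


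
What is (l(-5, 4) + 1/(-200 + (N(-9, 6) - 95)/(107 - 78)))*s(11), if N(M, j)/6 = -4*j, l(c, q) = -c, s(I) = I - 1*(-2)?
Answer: 392158/6039 ≈ 64.938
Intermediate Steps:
s(I) = 2 + I (s(I) = I + 2 = 2 + I)
N(M, j) = -24*j (N(M, j) = 6*(-4*j) = -24*j)
(l(-5, 4) + 1/(-200 + (N(-9, 6) - 95)/(107 - 78)))*s(11) = (-1*(-5) + 1/(-200 + (-24*6 - 95)/(107 - 78)))*(2 + 11) = (5 + 1/(-200 + (-144 - 95)/29))*13 = (5 + 1/(-200 - 239*1/29))*13 = (5 + 1/(-200 - 239/29))*13 = (5 + 1/(-6039/29))*13 = (5 - 29/6039)*13 = (30166/6039)*13 = 392158/6039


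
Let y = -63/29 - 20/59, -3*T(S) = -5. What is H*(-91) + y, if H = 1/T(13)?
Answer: -488588/8555 ≈ -57.111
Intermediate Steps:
T(S) = 5/3 (T(S) = -⅓*(-5) = 5/3)
y = -4297/1711 (y = -63*1/29 - 20*1/59 = -63/29 - 20/59 = -4297/1711 ≈ -2.5114)
H = ⅗ (H = 1/(5/3) = ⅗ ≈ 0.60000)
H*(-91) + y = (⅗)*(-91) - 4297/1711 = -273/5 - 4297/1711 = -488588/8555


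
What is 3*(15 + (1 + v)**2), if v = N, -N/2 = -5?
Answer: 408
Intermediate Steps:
N = 10 (N = -2*(-5) = 10)
v = 10
3*(15 + (1 + v)**2) = 3*(15 + (1 + 10)**2) = 3*(15 + 11**2) = 3*(15 + 121) = 3*136 = 408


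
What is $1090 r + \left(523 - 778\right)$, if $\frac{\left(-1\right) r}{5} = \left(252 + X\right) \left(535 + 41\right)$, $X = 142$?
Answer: $-1236845055$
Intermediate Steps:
$r = -1134720$ ($r = - 5 \left(252 + 142\right) \left(535 + 41\right) = - 5 \cdot 394 \cdot 576 = \left(-5\right) 226944 = -1134720$)
$1090 r + \left(523 - 778\right) = 1090 \left(-1134720\right) + \left(523 - 778\right) = -1236844800 - 255 = -1236845055$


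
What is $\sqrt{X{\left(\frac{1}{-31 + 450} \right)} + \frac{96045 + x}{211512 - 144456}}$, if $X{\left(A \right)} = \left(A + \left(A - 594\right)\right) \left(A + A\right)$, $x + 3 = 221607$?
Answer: $\frac{\sqrt{10425552592719}}{2341372} \approx 1.379$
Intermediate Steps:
$x = 221604$ ($x = -3 + 221607 = 221604$)
$X{\left(A \right)} = 2 A \left(-594 + 2 A\right)$ ($X{\left(A \right)} = \left(A + \left(-594 + A\right)\right) 2 A = \left(-594 + 2 A\right) 2 A = 2 A \left(-594 + 2 A\right)$)
$\sqrt{X{\left(\frac{1}{-31 + 450} \right)} + \frac{96045 + x}{211512 - 144456}} = \sqrt{\frac{4 \left(-297 + \frac{1}{-31 + 450}\right)}{-31 + 450} + \frac{96045 + 221604}{211512 - 144456}} = \sqrt{\frac{4 \left(-297 + \frac{1}{419}\right)}{419} + \frac{317649}{67056}} = \sqrt{4 \cdot \frac{1}{419} \left(-297 + \frac{1}{419}\right) + 317649 \cdot \frac{1}{67056}} = \sqrt{4 \cdot \frac{1}{419} \left(- \frac{124442}{419}\right) + \frac{105883}{22352}} = \sqrt{- \frac{497768}{175561} + \frac{105883}{22352}} = \sqrt{\frac{7462815027}{3924139472}} = \frac{\sqrt{10425552592719}}{2341372}$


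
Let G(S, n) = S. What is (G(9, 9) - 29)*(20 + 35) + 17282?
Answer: 16182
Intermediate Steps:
(G(9, 9) - 29)*(20 + 35) + 17282 = (9 - 29)*(20 + 35) + 17282 = -20*55 + 17282 = -1100 + 17282 = 16182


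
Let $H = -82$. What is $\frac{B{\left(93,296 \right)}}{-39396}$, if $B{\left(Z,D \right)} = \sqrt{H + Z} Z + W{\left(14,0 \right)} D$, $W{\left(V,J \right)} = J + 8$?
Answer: $- \frac{592}{9849} - \frac{31 \sqrt{11}}{13132} \approx -0.067937$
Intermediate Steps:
$W{\left(V,J \right)} = 8 + J$
$B{\left(Z,D \right)} = 8 D + Z \sqrt{-82 + Z}$ ($B{\left(Z,D \right)} = \sqrt{-82 + Z} Z + \left(8 + 0\right) D = Z \sqrt{-82 + Z} + 8 D = 8 D + Z \sqrt{-82 + Z}$)
$\frac{B{\left(93,296 \right)}}{-39396} = \frac{8 \cdot 296 + 93 \sqrt{-82 + 93}}{-39396} = \left(2368 + 93 \sqrt{11}\right) \left(- \frac{1}{39396}\right) = - \frac{592}{9849} - \frac{31 \sqrt{11}}{13132}$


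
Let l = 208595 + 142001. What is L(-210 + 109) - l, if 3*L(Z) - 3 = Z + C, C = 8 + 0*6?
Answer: -350626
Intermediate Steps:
C = 8 (C = 8 + 0 = 8)
l = 350596
L(Z) = 11/3 + Z/3 (L(Z) = 1 + (Z + 8)/3 = 1 + (8 + Z)/3 = 1 + (8/3 + Z/3) = 11/3 + Z/3)
L(-210 + 109) - l = (11/3 + (-210 + 109)/3) - 1*350596 = (11/3 + (⅓)*(-101)) - 350596 = (11/3 - 101/3) - 350596 = -30 - 350596 = -350626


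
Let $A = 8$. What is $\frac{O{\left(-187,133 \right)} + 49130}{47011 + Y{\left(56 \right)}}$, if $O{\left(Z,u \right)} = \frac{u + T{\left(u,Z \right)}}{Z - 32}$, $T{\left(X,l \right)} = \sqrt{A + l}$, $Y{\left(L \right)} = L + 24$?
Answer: $\frac{10759337}{10312929} - \frac{i \sqrt{179}}{10312929} \approx 1.0433 - 1.2973 \cdot 10^{-6} i$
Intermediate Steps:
$Y{\left(L \right)} = 24 + L$
$T{\left(X,l \right)} = \sqrt{8 + l}$
$O{\left(Z,u \right)} = \frac{u + \sqrt{8 + Z}}{-32 + Z}$ ($O{\left(Z,u \right)} = \frac{u + \sqrt{8 + Z}}{Z - 32} = \frac{u + \sqrt{8 + Z}}{-32 + Z}$)
$\frac{O{\left(-187,133 \right)} + 49130}{47011 + Y{\left(56 \right)}} = \frac{\frac{133 + \sqrt{8 - 187}}{-32 - 187} + 49130}{47011 + \left(24 + 56\right)} = \frac{\frac{133 + \sqrt{-179}}{-219} + 49130}{47011 + 80} = \frac{- \frac{133 + i \sqrt{179}}{219} + 49130}{47091} = \left(\left(- \frac{133}{219} - \frac{i \sqrt{179}}{219}\right) + 49130\right) \frac{1}{47091} = \left(\frac{10759337}{219} - \frac{i \sqrt{179}}{219}\right) \frac{1}{47091} = \frac{10759337}{10312929} - \frac{i \sqrt{179}}{10312929}$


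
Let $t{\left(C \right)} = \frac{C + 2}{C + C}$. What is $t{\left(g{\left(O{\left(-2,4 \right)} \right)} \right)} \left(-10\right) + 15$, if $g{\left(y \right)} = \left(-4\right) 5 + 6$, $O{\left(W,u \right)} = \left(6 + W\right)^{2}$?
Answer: $\frac{75}{7} \approx 10.714$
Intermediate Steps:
$g{\left(y \right)} = -14$ ($g{\left(y \right)} = -20 + 6 = -14$)
$t{\left(C \right)} = \frac{2 + C}{2 C}$
$t{\left(g{\left(O{\left(-2,4 \right)} \right)} \right)} \left(-10\right) + 15 = \frac{2 - 14}{2 \left(-14\right)} \left(-10\right) + 15 = \frac{1}{2} \left(- \frac{1}{14}\right) \left(-12\right) \left(-10\right) + 15 = \frac{3}{7} \left(-10\right) + 15 = - \frac{30}{7} + 15 = \frac{75}{7}$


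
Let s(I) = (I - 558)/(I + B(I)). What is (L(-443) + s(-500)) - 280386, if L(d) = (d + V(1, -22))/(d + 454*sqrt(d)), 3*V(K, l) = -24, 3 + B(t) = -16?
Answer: -10019438632405/35734707 + 204754*I*sqrt(443)/91505637 ≈ -2.8038e+5 + 0.047096*I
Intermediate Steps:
B(t) = -19 (B(t) = -3 - 16 = -19)
V(K, l) = -8 (V(K, l) = (1/3)*(-24) = -8)
L(d) = (-8 + d)/(d + 454*sqrt(d)) (L(d) = (d - 8)/(d + 454*sqrt(d)) = (-8 + d)/(d + 454*sqrt(d)))
s(I) = (-558 + I)/(-19 + I) (s(I) = (I - 558)/(I - 19) = (-558 + I)/(-19 + I))
(L(-443) + s(-500)) - 280386 = ((-8 - 443)/(-443 + 454*sqrt(-443)) + (-558 - 500)/(-19 - 500)) - 280386 = (-451/(-443 + 454*(I*sqrt(443))) - 1058/(-519)) - 280386 = (-451/(-443 + 454*I*sqrt(443)) - 1/519*(-1058)) - 280386 = (-451/(-443 + 454*I*sqrt(443)) + 1058/519) - 280386 = (1058/519 - 451/(-443 + 454*I*sqrt(443))) - 280386 = -145519276/519 - 451/(-443 + 454*I*sqrt(443))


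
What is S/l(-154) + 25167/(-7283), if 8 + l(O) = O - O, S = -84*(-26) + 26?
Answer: -8148383/29132 ≈ -279.71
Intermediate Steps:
S = 2210 (S = 2184 + 26 = 2210)
l(O) = -8 (l(O) = -8 + (O - O) = -8 + 0 = -8)
S/l(-154) + 25167/(-7283) = 2210/(-8) + 25167/(-7283) = 2210*(-⅛) + 25167*(-1/7283) = -1105/4 - 25167/7283 = -8148383/29132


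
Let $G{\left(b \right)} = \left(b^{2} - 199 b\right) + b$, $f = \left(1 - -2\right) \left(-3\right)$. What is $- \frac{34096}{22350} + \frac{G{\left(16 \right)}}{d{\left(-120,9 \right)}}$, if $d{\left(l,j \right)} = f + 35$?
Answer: $- \frac{1268648}{11175} \approx -113.53$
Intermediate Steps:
$f = -9$ ($f = \left(1 + 2\right) \left(-3\right) = 3 \left(-3\right) = -9$)
$G{\left(b \right)} = b^{2} - 198 b$
$d{\left(l,j \right)} = 26$ ($d{\left(l,j \right)} = -9 + 35 = 26$)
$- \frac{34096}{22350} + \frac{G{\left(16 \right)}}{d{\left(-120,9 \right)}} = - \frac{34096}{22350} + \frac{16 \left(-198 + 16\right)}{26} = \left(-34096\right) \frac{1}{22350} + 16 \left(-182\right) \frac{1}{26} = - \frac{17048}{11175} - 112 = - \frac{1268648}{11175}$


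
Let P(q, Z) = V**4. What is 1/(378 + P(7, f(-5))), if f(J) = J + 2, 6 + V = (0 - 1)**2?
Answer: 1/1003 ≈ 0.00099701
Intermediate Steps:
V = -5 (V = -6 + (0 - 1)**2 = -6 + (-1)**2 = -6 + 1 = -5)
f(J) = 2 + J
P(q, Z) = 625 (P(q, Z) = (-5)**4 = 625)
1/(378 + P(7, f(-5))) = 1/(378 + 625) = 1/1003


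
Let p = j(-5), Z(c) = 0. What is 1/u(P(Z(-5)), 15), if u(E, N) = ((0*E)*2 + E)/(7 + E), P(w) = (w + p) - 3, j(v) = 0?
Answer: -4/3 ≈ -1.3333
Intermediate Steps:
p = 0
P(w) = -3 + w (P(w) = (w + 0) - 3 = w - 3 = -3 + w)
u(E, N) = E/(7 + E) (u(E, N) = (0*2 + E)/(7 + E) = (0 + E)/(7 + E) = E/(7 + E))
1/u(P(Z(-5)), 15) = 1/((-3 + 0)/(7 + (-3 + 0))) = 1/(-3/(7 - 3)) = 1/(-3/4) = 1/(-3*¼) = 1/(-¾) = -4/3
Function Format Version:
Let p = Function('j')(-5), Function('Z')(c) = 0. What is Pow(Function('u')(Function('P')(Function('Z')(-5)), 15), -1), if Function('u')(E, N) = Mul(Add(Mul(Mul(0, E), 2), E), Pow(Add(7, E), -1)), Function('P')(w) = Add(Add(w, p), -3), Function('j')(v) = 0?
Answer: Rational(-4, 3) ≈ -1.3333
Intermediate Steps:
p = 0
Function('P')(w) = Add(-3, w) (Function('P')(w) = Add(Add(w, 0), -3) = Add(w, -3) = Add(-3, w))
Function('u')(E, N) = Mul(E, Pow(Add(7, E), -1)) (Function('u')(E, N) = Mul(Add(Mul(0, 2), E), Pow(Add(7, E), -1)) = Mul(Add(0, E), Pow(Add(7, E), -1)) = Mul(E, Pow(Add(7, E), -1)))
Pow(Function('u')(Function('P')(Function('Z')(-5)), 15), -1) = Pow(Mul(Add(-3, 0), Pow(Add(7, Add(-3, 0)), -1)), -1) = Pow(Mul(-3, Pow(Add(7, -3), -1)), -1) = Pow(Mul(-3, Pow(4, -1)), -1) = Pow(Mul(-3, Rational(1, 4)), -1) = Pow(Rational(-3, 4), -1) = Rational(-4, 3)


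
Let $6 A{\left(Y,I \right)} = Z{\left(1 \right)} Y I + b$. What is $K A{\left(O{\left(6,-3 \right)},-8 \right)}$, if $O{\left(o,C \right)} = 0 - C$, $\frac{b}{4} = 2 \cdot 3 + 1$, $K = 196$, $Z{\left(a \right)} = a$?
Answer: $\frac{392}{3} \approx 130.67$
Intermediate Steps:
$b = 28$ ($b = 4 \left(2 \cdot 3 + 1\right) = 4 \left(6 + 1\right) = 4 \cdot 7 = 28$)
$O{\left(o,C \right)} = - C$
$A{\left(Y,I \right)} = \frac{14}{3} + \frac{I Y}{6}$ ($A{\left(Y,I \right)} = \frac{1 Y I + 28}{6} = \frac{Y I + 28}{6} = \frac{I Y + 28}{6} = \frac{28 + I Y}{6} = \frac{14}{3} + \frac{I Y}{6}$)
$K A{\left(O{\left(6,-3 \right)},-8 \right)} = 196 \left(\frac{14}{3} + \frac{1}{6} \left(-8\right) \left(\left(-1\right) \left(-3\right)\right)\right) = 196 \left(\frac{14}{3} + \frac{1}{6} \left(-8\right) 3\right) = 196 \left(\frac{14}{3} - 4\right) = 196 \cdot \frac{2}{3} = \frac{392}{3}$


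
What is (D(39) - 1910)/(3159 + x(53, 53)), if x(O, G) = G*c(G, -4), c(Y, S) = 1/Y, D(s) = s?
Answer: -1871/3160 ≈ -0.59209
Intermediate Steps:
x(O, G) = 1 (x(O, G) = G/G = 1)
(D(39) - 1910)/(3159 + x(53, 53)) = (39 - 1910)/(3159 + 1) = -1871/3160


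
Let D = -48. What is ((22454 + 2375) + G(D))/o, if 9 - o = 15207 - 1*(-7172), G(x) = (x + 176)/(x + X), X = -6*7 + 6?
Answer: -521377/469770 ≈ -1.1099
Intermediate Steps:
X = -36 (X = -42 + 6 = -36)
G(x) = (176 + x)/(-36 + x) (G(x) = (x + 176)/(x - 36) = (176 + x)/(-36 + x))
o = -22370 (o = 9 - (15207 - 1*(-7172)) = 9 - (15207 + 7172) = 9 - 1*22379 = 9 - 22379 = -22370)
((22454 + 2375) + G(D))/o = ((22454 + 2375) + (176 - 48)/(-36 - 48))/(-22370) = (24829 + 128/(-84))*(-1/22370) = (24829 - 1/84*128)*(-1/22370) = (24829 - 32/21)*(-1/22370) = (521377/21)*(-1/22370) = -521377/469770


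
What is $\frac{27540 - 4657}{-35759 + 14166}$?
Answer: $- \frac{22883}{21593} \approx -1.0597$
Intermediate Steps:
$\frac{27540 - 4657}{-35759 + 14166} = \frac{22883}{-21593} = 22883 \left(- \frac{1}{21593}\right) = - \frac{22883}{21593}$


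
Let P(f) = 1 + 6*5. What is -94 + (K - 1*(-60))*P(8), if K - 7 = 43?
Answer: 3316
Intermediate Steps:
K = 50 (K = 7 + 43 = 50)
P(f) = 31 (P(f) = 1 + 30 = 31)
-94 + (K - 1*(-60))*P(8) = -94 + (50 - 1*(-60))*31 = -94 + (50 + 60)*31 = -94 + 110*31 = -94 + 3410 = 3316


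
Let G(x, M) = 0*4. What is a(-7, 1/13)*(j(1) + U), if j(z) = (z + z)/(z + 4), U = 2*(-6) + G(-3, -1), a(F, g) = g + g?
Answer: -116/65 ≈ -1.7846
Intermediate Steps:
G(x, M) = 0
a(F, g) = 2*g
U = -12 (U = 2*(-6) + 0 = -12 + 0 = -12)
j(z) = 2*z/(4 + z) (j(z) = (2*z)/(4 + z) = 2*z/(4 + z))
a(-7, 1/13)*(j(1) + U) = (2/13)*(2*1/(4 + 1) - 12) = (2*(1/13))*(2*1/5 - 12) = 2*(2*1*(⅕) - 12)/13 = 2*(⅖ - 12)/13 = (2/13)*(-58/5) = -116/65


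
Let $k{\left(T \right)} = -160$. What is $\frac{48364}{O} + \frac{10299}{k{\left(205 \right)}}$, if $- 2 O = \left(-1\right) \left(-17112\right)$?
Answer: $- \frac{23964121}{342240} \approx -70.021$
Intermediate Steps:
$O = -8556$ ($O = - \frac{\left(-1\right) \left(-17112\right)}{2} = \left(- \frac{1}{2}\right) 17112 = -8556$)
$\frac{48364}{O} + \frac{10299}{k{\left(205 \right)}} = \frac{48364}{-8556} + \frac{10299}{-160} = 48364 \left(- \frac{1}{8556}\right) + 10299 \left(- \frac{1}{160}\right) = - \frac{12091}{2139} - \frac{10299}{160} = - \frac{23964121}{342240}$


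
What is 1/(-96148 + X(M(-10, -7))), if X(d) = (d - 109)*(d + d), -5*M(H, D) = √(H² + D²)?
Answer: -30042525/2888082073352 - 13625*√149/2888082073352 ≈ -1.0460e-5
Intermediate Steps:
M(H, D) = -√(D² + H²)/5 (M(H, D) = -√(H² + D²)/5 = -√(D² + H²)/5)
X(d) = 2*d*(-109 + d) (X(d) = (-109 + d)*(2*d) = 2*d*(-109 + d))
1/(-96148 + X(M(-10, -7))) = 1/(-96148 + 2*(-√((-7)² + (-10)²)/5)*(-109 - √((-7)² + (-10)²)/5)) = 1/(-96148 + 2*(-√(49 + 100)/5)*(-109 - √(49 + 100)/5)) = 1/(-96148 + 2*(-√149/5)*(-109 - √149/5)) = 1/(-96148 - 2*√149*(-109 - √149/5)/5)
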